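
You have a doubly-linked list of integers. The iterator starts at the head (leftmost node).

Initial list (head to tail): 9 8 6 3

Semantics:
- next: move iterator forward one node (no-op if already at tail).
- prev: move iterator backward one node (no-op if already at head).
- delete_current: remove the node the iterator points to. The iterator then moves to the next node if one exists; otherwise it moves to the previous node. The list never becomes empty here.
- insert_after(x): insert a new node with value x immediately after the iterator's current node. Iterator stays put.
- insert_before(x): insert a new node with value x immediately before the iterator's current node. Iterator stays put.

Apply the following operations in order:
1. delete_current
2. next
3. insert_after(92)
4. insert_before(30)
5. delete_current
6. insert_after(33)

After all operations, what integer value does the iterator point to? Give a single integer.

Answer: 92

Derivation:
After 1 (delete_current): list=[8, 6, 3] cursor@8
After 2 (next): list=[8, 6, 3] cursor@6
After 3 (insert_after(92)): list=[8, 6, 92, 3] cursor@6
After 4 (insert_before(30)): list=[8, 30, 6, 92, 3] cursor@6
After 5 (delete_current): list=[8, 30, 92, 3] cursor@92
After 6 (insert_after(33)): list=[8, 30, 92, 33, 3] cursor@92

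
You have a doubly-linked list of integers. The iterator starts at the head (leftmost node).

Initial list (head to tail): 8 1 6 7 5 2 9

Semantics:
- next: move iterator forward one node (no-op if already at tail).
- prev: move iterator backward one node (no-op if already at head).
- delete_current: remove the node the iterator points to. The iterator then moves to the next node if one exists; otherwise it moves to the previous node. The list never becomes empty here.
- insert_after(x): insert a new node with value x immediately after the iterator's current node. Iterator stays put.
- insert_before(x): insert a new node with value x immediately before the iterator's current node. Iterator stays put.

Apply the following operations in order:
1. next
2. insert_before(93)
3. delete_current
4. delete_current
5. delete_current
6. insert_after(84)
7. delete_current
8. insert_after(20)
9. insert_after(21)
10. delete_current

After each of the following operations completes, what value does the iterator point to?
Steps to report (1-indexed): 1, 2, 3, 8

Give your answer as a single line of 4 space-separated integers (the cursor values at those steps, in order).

Answer: 1 1 6 84

Derivation:
After 1 (next): list=[8, 1, 6, 7, 5, 2, 9] cursor@1
After 2 (insert_before(93)): list=[8, 93, 1, 6, 7, 5, 2, 9] cursor@1
After 3 (delete_current): list=[8, 93, 6, 7, 5, 2, 9] cursor@6
After 4 (delete_current): list=[8, 93, 7, 5, 2, 9] cursor@7
After 5 (delete_current): list=[8, 93, 5, 2, 9] cursor@5
After 6 (insert_after(84)): list=[8, 93, 5, 84, 2, 9] cursor@5
After 7 (delete_current): list=[8, 93, 84, 2, 9] cursor@84
After 8 (insert_after(20)): list=[8, 93, 84, 20, 2, 9] cursor@84
After 9 (insert_after(21)): list=[8, 93, 84, 21, 20, 2, 9] cursor@84
After 10 (delete_current): list=[8, 93, 21, 20, 2, 9] cursor@21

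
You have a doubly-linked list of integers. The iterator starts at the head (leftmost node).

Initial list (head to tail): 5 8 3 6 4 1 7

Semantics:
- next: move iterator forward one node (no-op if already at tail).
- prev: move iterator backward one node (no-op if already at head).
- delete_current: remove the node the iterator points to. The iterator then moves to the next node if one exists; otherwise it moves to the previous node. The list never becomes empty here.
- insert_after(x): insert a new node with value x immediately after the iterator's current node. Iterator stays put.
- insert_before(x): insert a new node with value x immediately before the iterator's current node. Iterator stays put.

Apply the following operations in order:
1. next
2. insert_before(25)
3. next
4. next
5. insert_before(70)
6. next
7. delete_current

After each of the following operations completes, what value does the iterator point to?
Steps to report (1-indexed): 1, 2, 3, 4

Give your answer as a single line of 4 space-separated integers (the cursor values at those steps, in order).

After 1 (next): list=[5, 8, 3, 6, 4, 1, 7] cursor@8
After 2 (insert_before(25)): list=[5, 25, 8, 3, 6, 4, 1, 7] cursor@8
After 3 (next): list=[5, 25, 8, 3, 6, 4, 1, 7] cursor@3
After 4 (next): list=[5, 25, 8, 3, 6, 4, 1, 7] cursor@6
After 5 (insert_before(70)): list=[5, 25, 8, 3, 70, 6, 4, 1, 7] cursor@6
After 6 (next): list=[5, 25, 8, 3, 70, 6, 4, 1, 7] cursor@4
After 7 (delete_current): list=[5, 25, 8, 3, 70, 6, 1, 7] cursor@1

Answer: 8 8 3 6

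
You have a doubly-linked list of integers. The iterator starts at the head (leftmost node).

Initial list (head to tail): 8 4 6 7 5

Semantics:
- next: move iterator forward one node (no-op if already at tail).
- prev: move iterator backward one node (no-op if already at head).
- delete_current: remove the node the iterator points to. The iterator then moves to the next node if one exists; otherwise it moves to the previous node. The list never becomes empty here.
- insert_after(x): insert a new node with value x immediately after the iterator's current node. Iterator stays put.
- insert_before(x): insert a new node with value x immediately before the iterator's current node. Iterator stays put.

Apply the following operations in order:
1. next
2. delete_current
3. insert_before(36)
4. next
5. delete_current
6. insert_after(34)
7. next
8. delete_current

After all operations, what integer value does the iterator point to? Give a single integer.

Answer: 5

Derivation:
After 1 (next): list=[8, 4, 6, 7, 5] cursor@4
After 2 (delete_current): list=[8, 6, 7, 5] cursor@6
After 3 (insert_before(36)): list=[8, 36, 6, 7, 5] cursor@6
After 4 (next): list=[8, 36, 6, 7, 5] cursor@7
After 5 (delete_current): list=[8, 36, 6, 5] cursor@5
After 6 (insert_after(34)): list=[8, 36, 6, 5, 34] cursor@5
After 7 (next): list=[8, 36, 6, 5, 34] cursor@34
After 8 (delete_current): list=[8, 36, 6, 5] cursor@5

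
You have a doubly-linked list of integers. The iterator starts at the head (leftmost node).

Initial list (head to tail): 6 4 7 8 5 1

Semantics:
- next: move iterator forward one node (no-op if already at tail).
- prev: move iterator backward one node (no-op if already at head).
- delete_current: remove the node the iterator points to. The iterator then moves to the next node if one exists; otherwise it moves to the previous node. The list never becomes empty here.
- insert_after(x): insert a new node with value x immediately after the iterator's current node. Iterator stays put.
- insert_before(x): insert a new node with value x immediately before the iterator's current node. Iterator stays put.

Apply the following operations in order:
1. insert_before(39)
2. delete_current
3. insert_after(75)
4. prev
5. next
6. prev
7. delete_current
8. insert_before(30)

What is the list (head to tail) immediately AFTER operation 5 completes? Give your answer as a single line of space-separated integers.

Answer: 39 4 75 7 8 5 1

Derivation:
After 1 (insert_before(39)): list=[39, 6, 4, 7, 8, 5, 1] cursor@6
After 2 (delete_current): list=[39, 4, 7, 8, 5, 1] cursor@4
After 3 (insert_after(75)): list=[39, 4, 75, 7, 8, 5, 1] cursor@4
After 4 (prev): list=[39, 4, 75, 7, 8, 5, 1] cursor@39
After 5 (next): list=[39, 4, 75, 7, 8, 5, 1] cursor@4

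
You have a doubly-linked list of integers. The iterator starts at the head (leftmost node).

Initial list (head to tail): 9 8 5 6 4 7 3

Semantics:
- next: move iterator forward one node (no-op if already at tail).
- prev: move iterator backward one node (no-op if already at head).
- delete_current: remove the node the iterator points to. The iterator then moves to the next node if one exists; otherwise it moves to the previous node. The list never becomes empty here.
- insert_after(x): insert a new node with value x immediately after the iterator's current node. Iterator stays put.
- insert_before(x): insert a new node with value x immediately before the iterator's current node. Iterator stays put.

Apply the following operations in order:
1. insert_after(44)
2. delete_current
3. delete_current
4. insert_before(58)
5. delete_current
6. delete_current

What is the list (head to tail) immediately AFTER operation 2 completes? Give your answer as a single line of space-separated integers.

Answer: 44 8 5 6 4 7 3

Derivation:
After 1 (insert_after(44)): list=[9, 44, 8, 5, 6, 4, 7, 3] cursor@9
After 2 (delete_current): list=[44, 8, 5, 6, 4, 7, 3] cursor@44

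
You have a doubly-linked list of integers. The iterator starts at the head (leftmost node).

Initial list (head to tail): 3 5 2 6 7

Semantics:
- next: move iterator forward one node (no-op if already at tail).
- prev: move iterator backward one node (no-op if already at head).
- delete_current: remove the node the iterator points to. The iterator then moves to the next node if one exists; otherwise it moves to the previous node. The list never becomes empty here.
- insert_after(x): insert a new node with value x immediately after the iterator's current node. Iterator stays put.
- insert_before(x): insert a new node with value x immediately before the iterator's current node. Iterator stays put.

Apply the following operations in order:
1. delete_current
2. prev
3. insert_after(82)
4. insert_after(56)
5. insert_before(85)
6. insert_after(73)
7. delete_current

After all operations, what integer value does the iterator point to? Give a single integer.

After 1 (delete_current): list=[5, 2, 6, 7] cursor@5
After 2 (prev): list=[5, 2, 6, 7] cursor@5
After 3 (insert_after(82)): list=[5, 82, 2, 6, 7] cursor@5
After 4 (insert_after(56)): list=[5, 56, 82, 2, 6, 7] cursor@5
After 5 (insert_before(85)): list=[85, 5, 56, 82, 2, 6, 7] cursor@5
After 6 (insert_after(73)): list=[85, 5, 73, 56, 82, 2, 6, 7] cursor@5
After 7 (delete_current): list=[85, 73, 56, 82, 2, 6, 7] cursor@73

Answer: 73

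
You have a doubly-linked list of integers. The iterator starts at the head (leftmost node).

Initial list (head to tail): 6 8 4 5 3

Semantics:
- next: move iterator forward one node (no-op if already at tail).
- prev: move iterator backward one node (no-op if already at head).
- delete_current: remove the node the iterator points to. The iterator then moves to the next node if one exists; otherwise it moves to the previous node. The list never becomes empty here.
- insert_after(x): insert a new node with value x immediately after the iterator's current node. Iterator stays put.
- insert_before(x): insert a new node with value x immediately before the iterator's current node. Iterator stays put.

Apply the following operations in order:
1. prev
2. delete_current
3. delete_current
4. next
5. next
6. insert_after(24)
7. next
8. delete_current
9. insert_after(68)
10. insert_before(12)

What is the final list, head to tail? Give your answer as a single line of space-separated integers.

Answer: 4 5 12 3 68

Derivation:
After 1 (prev): list=[6, 8, 4, 5, 3] cursor@6
After 2 (delete_current): list=[8, 4, 5, 3] cursor@8
After 3 (delete_current): list=[4, 5, 3] cursor@4
After 4 (next): list=[4, 5, 3] cursor@5
After 5 (next): list=[4, 5, 3] cursor@3
After 6 (insert_after(24)): list=[4, 5, 3, 24] cursor@3
After 7 (next): list=[4, 5, 3, 24] cursor@24
After 8 (delete_current): list=[4, 5, 3] cursor@3
After 9 (insert_after(68)): list=[4, 5, 3, 68] cursor@3
After 10 (insert_before(12)): list=[4, 5, 12, 3, 68] cursor@3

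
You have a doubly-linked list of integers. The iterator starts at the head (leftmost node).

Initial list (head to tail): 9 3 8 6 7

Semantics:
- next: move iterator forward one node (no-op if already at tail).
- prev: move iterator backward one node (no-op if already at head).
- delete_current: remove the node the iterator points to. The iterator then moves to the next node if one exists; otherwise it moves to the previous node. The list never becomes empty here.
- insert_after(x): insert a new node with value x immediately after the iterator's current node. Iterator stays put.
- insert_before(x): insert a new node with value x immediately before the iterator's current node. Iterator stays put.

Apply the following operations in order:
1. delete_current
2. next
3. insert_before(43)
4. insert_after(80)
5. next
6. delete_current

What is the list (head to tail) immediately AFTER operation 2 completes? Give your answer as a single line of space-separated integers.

After 1 (delete_current): list=[3, 8, 6, 7] cursor@3
After 2 (next): list=[3, 8, 6, 7] cursor@8

Answer: 3 8 6 7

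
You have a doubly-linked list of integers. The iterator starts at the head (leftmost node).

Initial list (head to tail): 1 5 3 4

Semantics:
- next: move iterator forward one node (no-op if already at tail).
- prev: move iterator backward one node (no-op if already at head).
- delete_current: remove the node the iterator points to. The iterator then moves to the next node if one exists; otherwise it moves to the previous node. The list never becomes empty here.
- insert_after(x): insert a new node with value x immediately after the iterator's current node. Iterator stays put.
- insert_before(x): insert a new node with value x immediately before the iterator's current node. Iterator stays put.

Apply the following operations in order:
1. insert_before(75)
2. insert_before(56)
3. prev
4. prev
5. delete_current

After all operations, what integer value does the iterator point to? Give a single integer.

After 1 (insert_before(75)): list=[75, 1, 5, 3, 4] cursor@1
After 2 (insert_before(56)): list=[75, 56, 1, 5, 3, 4] cursor@1
After 3 (prev): list=[75, 56, 1, 5, 3, 4] cursor@56
After 4 (prev): list=[75, 56, 1, 5, 3, 4] cursor@75
After 5 (delete_current): list=[56, 1, 5, 3, 4] cursor@56

Answer: 56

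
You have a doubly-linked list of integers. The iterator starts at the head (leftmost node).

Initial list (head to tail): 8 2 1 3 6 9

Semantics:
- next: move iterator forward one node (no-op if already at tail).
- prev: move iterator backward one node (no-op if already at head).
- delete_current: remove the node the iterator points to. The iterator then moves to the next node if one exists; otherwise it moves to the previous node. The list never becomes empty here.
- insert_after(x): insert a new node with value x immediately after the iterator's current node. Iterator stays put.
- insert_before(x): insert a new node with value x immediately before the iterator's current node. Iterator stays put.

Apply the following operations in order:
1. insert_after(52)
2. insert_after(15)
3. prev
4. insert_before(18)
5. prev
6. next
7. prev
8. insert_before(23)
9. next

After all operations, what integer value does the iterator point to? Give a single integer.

After 1 (insert_after(52)): list=[8, 52, 2, 1, 3, 6, 9] cursor@8
After 2 (insert_after(15)): list=[8, 15, 52, 2, 1, 3, 6, 9] cursor@8
After 3 (prev): list=[8, 15, 52, 2, 1, 3, 6, 9] cursor@8
After 4 (insert_before(18)): list=[18, 8, 15, 52, 2, 1, 3, 6, 9] cursor@8
After 5 (prev): list=[18, 8, 15, 52, 2, 1, 3, 6, 9] cursor@18
After 6 (next): list=[18, 8, 15, 52, 2, 1, 3, 6, 9] cursor@8
After 7 (prev): list=[18, 8, 15, 52, 2, 1, 3, 6, 9] cursor@18
After 8 (insert_before(23)): list=[23, 18, 8, 15, 52, 2, 1, 3, 6, 9] cursor@18
After 9 (next): list=[23, 18, 8, 15, 52, 2, 1, 3, 6, 9] cursor@8

Answer: 8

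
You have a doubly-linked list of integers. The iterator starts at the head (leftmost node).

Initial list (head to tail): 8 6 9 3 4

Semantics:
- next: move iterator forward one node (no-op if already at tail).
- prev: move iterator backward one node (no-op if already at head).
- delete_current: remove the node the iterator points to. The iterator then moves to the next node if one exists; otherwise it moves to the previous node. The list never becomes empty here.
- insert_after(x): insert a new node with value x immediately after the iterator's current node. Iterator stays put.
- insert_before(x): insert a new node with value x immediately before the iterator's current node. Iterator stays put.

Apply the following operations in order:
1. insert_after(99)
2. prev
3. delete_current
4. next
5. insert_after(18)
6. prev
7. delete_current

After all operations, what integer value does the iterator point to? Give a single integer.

After 1 (insert_after(99)): list=[8, 99, 6, 9, 3, 4] cursor@8
After 2 (prev): list=[8, 99, 6, 9, 3, 4] cursor@8
After 3 (delete_current): list=[99, 6, 9, 3, 4] cursor@99
After 4 (next): list=[99, 6, 9, 3, 4] cursor@6
After 5 (insert_after(18)): list=[99, 6, 18, 9, 3, 4] cursor@6
After 6 (prev): list=[99, 6, 18, 9, 3, 4] cursor@99
After 7 (delete_current): list=[6, 18, 9, 3, 4] cursor@6

Answer: 6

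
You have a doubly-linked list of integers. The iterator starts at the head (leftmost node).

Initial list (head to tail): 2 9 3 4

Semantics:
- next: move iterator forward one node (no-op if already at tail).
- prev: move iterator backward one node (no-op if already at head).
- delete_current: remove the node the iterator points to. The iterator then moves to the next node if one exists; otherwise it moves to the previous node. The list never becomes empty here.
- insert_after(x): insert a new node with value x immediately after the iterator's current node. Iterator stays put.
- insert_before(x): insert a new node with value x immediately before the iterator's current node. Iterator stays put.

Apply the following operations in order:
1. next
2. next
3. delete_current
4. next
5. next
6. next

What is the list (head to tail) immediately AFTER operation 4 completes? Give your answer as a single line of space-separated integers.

Answer: 2 9 4

Derivation:
After 1 (next): list=[2, 9, 3, 4] cursor@9
After 2 (next): list=[2, 9, 3, 4] cursor@3
After 3 (delete_current): list=[2, 9, 4] cursor@4
After 4 (next): list=[2, 9, 4] cursor@4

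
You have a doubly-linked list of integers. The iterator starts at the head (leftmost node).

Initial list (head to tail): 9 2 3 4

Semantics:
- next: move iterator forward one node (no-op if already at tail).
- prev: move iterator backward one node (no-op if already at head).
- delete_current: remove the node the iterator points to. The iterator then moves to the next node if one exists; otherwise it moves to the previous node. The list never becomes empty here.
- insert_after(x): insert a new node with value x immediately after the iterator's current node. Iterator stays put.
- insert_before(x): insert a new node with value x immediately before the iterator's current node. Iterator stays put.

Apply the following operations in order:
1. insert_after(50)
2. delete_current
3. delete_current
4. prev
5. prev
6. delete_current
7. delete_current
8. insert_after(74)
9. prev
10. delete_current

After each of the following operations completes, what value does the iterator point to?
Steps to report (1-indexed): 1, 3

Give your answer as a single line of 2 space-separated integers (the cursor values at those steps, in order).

Answer: 9 2

Derivation:
After 1 (insert_after(50)): list=[9, 50, 2, 3, 4] cursor@9
After 2 (delete_current): list=[50, 2, 3, 4] cursor@50
After 3 (delete_current): list=[2, 3, 4] cursor@2
After 4 (prev): list=[2, 3, 4] cursor@2
After 5 (prev): list=[2, 3, 4] cursor@2
After 6 (delete_current): list=[3, 4] cursor@3
After 7 (delete_current): list=[4] cursor@4
After 8 (insert_after(74)): list=[4, 74] cursor@4
After 9 (prev): list=[4, 74] cursor@4
After 10 (delete_current): list=[74] cursor@74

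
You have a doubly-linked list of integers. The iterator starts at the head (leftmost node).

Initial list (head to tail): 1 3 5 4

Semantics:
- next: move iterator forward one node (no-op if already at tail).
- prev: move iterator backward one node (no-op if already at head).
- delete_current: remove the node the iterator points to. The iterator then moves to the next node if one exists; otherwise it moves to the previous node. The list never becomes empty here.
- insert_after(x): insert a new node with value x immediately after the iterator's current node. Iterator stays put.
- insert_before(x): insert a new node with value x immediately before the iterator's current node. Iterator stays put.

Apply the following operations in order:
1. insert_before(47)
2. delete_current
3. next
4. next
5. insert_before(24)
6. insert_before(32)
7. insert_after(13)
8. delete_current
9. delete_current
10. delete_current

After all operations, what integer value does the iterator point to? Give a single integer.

Answer: 24

Derivation:
After 1 (insert_before(47)): list=[47, 1, 3, 5, 4] cursor@1
After 2 (delete_current): list=[47, 3, 5, 4] cursor@3
After 3 (next): list=[47, 3, 5, 4] cursor@5
After 4 (next): list=[47, 3, 5, 4] cursor@4
After 5 (insert_before(24)): list=[47, 3, 5, 24, 4] cursor@4
After 6 (insert_before(32)): list=[47, 3, 5, 24, 32, 4] cursor@4
After 7 (insert_after(13)): list=[47, 3, 5, 24, 32, 4, 13] cursor@4
After 8 (delete_current): list=[47, 3, 5, 24, 32, 13] cursor@13
After 9 (delete_current): list=[47, 3, 5, 24, 32] cursor@32
After 10 (delete_current): list=[47, 3, 5, 24] cursor@24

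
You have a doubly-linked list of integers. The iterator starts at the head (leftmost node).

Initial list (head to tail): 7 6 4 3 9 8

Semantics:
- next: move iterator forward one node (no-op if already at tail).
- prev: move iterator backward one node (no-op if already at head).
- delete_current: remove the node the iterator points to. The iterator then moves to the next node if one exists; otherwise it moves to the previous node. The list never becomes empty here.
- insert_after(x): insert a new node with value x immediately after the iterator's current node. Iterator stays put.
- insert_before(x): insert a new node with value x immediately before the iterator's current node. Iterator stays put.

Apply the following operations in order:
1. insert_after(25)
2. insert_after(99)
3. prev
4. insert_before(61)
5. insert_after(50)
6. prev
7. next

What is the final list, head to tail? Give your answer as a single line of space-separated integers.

After 1 (insert_after(25)): list=[7, 25, 6, 4, 3, 9, 8] cursor@7
After 2 (insert_after(99)): list=[7, 99, 25, 6, 4, 3, 9, 8] cursor@7
After 3 (prev): list=[7, 99, 25, 6, 4, 3, 9, 8] cursor@7
After 4 (insert_before(61)): list=[61, 7, 99, 25, 6, 4, 3, 9, 8] cursor@7
After 5 (insert_after(50)): list=[61, 7, 50, 99, 25, 6, 4, 3, 9, 8] cursor@7
After 6 (prev): list=[61, 7, 50, 99, 25, 6, 4, 3, 9, 8] cursor@61
After 7 (next): list=[61, 7, 50, 99, 25, 6, 4, 3, 9, 8] cursor@7

Answer: 61 7 50 99 25 6 4 3 9 8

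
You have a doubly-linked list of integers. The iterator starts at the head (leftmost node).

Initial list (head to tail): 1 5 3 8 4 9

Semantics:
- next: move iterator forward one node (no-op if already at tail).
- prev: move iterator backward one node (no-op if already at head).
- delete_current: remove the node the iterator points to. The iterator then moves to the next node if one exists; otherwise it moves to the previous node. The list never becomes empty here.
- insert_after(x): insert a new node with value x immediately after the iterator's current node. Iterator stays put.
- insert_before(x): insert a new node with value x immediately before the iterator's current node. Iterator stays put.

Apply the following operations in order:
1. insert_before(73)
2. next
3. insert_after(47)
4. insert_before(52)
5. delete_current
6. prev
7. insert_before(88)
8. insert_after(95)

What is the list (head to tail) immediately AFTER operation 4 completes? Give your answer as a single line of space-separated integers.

Answer: 73 1 52 5 47 3 8 4 9

Derivation:
After 1 (insert_before(73)): list=[73, 1, 5, 3, 8, 4, 9] cursor@1
After 2 (next): list=[73, 1, 5, 3, 8, 4, 9] cursor@5
After 3 (insert_after(47)): list=[73, 1, 5, 47, 3, 8, 4, 9] cursor@5
After 4 (insert_before(52)): list=[73, 1, 52, 5, 47, 3, 8, 4, 9] cursor@5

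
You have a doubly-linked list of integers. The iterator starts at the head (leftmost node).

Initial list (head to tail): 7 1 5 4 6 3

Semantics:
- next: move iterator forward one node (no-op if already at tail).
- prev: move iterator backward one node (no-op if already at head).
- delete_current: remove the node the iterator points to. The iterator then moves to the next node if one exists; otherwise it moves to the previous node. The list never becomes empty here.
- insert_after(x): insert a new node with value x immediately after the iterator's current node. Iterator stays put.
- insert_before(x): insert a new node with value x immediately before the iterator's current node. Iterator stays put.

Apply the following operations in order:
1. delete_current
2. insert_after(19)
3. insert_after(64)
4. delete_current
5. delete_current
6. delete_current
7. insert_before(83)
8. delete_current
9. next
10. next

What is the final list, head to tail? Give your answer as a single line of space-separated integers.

Answer: 83 4 6 3

Derivation:
After 1 (delete_current): list=[1, 5, 4, 6, 3] cursor@1
After 2 (insert_after(19)): list=[1, 19, 5, 4, 6, 3] cursor@1
After 3 (insert_after(64)): list=[1, 64, 19, 5, 4, 6, 3] cursor@1
After 4 (delete_current): list=[64, 19, 5, 4, 6, 3] cursor@64
After 5 (delete_current): list=[19, 5, 4, 6, 3] cursor@19
After 6 (delete_current): list=[5, 4, 6, 3] cursor@5
After 7 (insert_before(83)): list=[83, 5, 4, 6, 3] cursor@5
After 8 (delete_current): list=[83, 4, 6, 3] cursor@4
After 9 (next): list=[83, 4, 6, 3] cursor@6
After 10 (next): list=[83, 4, 6, 3] cursor@3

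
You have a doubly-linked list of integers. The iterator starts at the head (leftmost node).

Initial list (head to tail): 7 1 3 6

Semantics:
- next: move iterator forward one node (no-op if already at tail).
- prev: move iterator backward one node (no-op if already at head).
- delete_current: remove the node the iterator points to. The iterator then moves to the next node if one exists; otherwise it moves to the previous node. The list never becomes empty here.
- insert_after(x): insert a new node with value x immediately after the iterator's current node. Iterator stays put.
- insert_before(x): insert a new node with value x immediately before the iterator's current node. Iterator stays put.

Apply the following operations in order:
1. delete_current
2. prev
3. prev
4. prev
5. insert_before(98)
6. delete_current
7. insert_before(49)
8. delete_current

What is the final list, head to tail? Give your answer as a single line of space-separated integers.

Answer: 98 49 6

Derivation:
After 1 (delete_current): list=[1, 3, 6] cursor@1
After 2 (prev): list=[1, 3, 6] cursor@1
After 3 (prev): list=[1, 3, 6] cursor@1
After 4 (prev): list=[1, 3, 6] cursor@1
After 5 (insert_before(98)): list=[98, 1, 3, 6] cursor@1
After 6 (delete_current): list=[98, 3, 6] cursor@3
After 7 (insert_before(49)): list=[98, 49, 3, 6] cursor@3
After 8 (delete_current): list=[98, 49, 6] cursor@6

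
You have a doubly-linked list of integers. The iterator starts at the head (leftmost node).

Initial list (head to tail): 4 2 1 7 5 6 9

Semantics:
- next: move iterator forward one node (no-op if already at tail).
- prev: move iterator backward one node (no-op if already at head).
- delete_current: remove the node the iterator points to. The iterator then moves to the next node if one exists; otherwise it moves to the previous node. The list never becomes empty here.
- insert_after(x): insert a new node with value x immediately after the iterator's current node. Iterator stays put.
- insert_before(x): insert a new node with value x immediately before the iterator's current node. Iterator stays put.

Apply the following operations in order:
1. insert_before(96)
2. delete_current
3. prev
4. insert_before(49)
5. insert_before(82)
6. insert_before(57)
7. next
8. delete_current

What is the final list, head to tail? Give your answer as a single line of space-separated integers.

After 1 (insert_before(96)): list=[96, 4, 2, 1, 7, 5, 6, 9] cursor@4
After 2 (delete_current): list=[96, 2, 1, 7, 5, 6, 9] cursor@2
After 3 (prev): list=[96, 2, 1, 7, 5, 6, 9] cursor@96
After 4 (insert_before(49)): list=[49, 96, 2, 1, 7, 5, 6, 9] cursor@96
After 5 (insert_before(82)): list=[49, 82, 96, 2, 1, 7, 5, 6, 9] cursor@96
After 6 (insert_before(57)): list=[49, 82, 57, 96, 2, 1, 7, 5, 6, 9] cursor@96
After 7 (next): list=[49, 82, 57, 96, 2, 1, 7, 5, 6, 9] cursor@2
After 8 (delete_current): list=[49, 82, 57, 96, 1, 7, 5, 6, 9] cursor@1

Answer: 49 82 57 96 1 7 5 6 9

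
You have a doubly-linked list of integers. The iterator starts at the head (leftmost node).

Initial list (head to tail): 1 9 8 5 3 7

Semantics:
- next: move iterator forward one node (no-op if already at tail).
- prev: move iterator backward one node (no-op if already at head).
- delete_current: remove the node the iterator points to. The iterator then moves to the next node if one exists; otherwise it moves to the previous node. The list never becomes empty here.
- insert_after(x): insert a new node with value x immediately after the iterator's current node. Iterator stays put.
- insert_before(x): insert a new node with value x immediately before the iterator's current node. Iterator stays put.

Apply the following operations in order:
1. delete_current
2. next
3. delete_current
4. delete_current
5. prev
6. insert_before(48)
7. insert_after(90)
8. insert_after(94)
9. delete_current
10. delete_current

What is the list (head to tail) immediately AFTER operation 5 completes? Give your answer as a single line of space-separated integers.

After 1 (delete_current): list=[9, 8, 5, 3, 7] cursor@9
After 2 (next): list=[9, 8, 5, 3, 7] cursor@8
After 3 (delete_current): list=[9, 5, 3, 7] cursor@5
After 4 (delete_current): list=[9, 3, 7] cursor@3
After 5 (prev): list=[9, 3, 7] cursor@9

Answer: 9 3 7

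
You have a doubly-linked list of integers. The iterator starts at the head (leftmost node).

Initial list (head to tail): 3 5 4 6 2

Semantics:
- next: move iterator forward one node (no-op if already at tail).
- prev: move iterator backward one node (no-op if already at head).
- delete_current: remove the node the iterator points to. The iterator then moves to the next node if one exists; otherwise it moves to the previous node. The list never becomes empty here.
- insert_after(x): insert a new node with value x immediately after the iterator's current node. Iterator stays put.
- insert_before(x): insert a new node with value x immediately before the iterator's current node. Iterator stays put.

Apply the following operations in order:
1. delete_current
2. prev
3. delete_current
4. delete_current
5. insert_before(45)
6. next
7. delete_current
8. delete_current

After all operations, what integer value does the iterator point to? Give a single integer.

Answer: 45

Derivation:
After 1 (delete_current): list=[5, 4, 6, 2] cursor@5
After 2 (prev): list=[5, 4, 6, 2] cursor@5
After 3 (delete_current): list=[4, 6, 2] cursor@4
After 4 (delete_current): list=[6, 2] cursor@6
After 5 (insert_before(45)): list=[45, 6, 2] cursor@6
After 6 (next): list=[45, 6, 2] cursor@2
After 7 (delete_current): list=[45, 6] cursor@6
After 8 (delete_current): list=[45] cursor@45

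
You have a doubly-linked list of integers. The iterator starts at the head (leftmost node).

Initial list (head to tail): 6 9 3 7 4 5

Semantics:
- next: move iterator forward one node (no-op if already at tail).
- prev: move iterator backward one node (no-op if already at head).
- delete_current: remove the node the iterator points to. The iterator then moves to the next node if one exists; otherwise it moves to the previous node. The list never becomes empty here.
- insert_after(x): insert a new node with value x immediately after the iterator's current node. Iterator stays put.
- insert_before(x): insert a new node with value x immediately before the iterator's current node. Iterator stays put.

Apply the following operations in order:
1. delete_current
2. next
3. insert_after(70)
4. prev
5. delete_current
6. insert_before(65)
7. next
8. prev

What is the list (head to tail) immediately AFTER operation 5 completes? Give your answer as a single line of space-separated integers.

After 1 (delete_current): list=[9, 3, 7, 4, 5] cursor@9
After 2 (next): list=[9, 3, 7, 4, 5] cursor@3
After 3 (insert_after(70)): list=[9, 3, 70, 7, 4, 5] cursor@3
After 4 (prev): list=[9, 3, 70, 7, 4, 5] cursor@9
After 5 (delete_current): list=[3, 70, 7, 4, 5] cursor@3

Answer: 3 70 7 4 5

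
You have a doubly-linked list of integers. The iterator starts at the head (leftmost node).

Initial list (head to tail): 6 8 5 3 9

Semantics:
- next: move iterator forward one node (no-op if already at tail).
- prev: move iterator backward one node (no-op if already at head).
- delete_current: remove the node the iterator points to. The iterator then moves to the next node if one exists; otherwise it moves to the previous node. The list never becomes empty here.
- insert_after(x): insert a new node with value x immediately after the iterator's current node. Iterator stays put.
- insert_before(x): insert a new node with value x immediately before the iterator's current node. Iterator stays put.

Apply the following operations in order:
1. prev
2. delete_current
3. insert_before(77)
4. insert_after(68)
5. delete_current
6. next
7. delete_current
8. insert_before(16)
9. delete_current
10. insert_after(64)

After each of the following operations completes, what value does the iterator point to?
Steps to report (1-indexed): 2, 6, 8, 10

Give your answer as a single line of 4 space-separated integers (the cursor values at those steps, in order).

After 1 (prev): list=[6, 8, 5, 3, 9] cursor@6
After 2 (delete_current): list=[8, 5, 3, 9] cursor@8
After 3 (insert_before(77)): list=[77, 8, 5, 3, 9] cursor@8
After 4 (insert_after(68)): list=[77, 8, 68, 5, 3, 9] cursor@8
After 5 (delete_current): list=[77, 68, 5, 3, 9] cursor@68
After 6 (next): list=[77, 68, 5, 3, 9] cursor@5
After 7 (delete_current): list=[77, 68, 3, 9] cursor@3
After 8 (insert_before(16)): list=[77, 68, 16, 3, 9] cursor@3
After 9 (delete_current): list=[77, 68, 16, 9] cursor@9
After 10 (insert_after(64)): list=[77, 68, 16, 9, 64] cursor@9

Answer: 8 5 3 9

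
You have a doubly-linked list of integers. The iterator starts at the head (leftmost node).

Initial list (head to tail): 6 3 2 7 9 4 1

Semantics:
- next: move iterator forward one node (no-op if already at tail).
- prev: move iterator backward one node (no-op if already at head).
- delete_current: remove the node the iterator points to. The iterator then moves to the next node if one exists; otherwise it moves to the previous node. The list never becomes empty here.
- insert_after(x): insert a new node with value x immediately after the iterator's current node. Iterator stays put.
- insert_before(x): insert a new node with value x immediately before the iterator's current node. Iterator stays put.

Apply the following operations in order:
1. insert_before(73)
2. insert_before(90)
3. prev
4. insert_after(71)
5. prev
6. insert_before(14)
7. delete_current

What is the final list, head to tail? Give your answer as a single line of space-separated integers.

Answer: 14 90 71 6 3 2 7 9 4 1

Derivation:
After 1 (insert_before(73)): list=[73, 6, 3, 2, 7, 9, 4, 1] cursor@6
After 2 (insert_before(90)): list=[73, 90, 6, 3, 2, 7, 9, 4, 1] cursor@6
After 3 (prev): list=[73, 90, 6, 3, 2, 7, 9, 4, 1] cursor@90
After 4 (insert_after(71)): list=[73, 90, 71, 6, 3, 2, 7, 9, 4, 1] cursor@90
After 5 (prev): list=[73, 90, 71, 6, 3, 2, 7, 9, 4, 1] cursor@73
After 6 (insert_before(14)): list=[14, 73, 90, 71, 6, 3, 2, 7, 9, 4, 1] cursor@73
After 7 (delete_current): list=[14, 90, 71, 6, 3, 2, 7, 9, 4, 1] cursor@90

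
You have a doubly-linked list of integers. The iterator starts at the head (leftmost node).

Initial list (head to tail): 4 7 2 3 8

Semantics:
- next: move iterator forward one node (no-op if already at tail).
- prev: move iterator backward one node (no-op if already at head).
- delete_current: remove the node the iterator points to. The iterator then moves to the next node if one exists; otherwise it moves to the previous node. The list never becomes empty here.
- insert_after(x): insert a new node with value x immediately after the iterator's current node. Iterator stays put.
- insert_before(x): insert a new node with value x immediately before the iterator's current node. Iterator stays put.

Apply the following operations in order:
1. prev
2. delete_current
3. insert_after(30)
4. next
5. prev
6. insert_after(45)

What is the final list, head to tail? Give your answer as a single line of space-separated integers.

Answer: 7 45 30 2 3 8

Derivation:
After 1 (prev): list=[4, 7, 2, 3, 8] cursor@4
After 2 (delete_current): list=[7, 2, 3, 8] cursor@7
After 3 (insert_after(30)): list=[7, 30, 2, 3, 8] cursor@7
After 4 (next): list=[7, 30, 2, 3, 8] cursor@30
After 5 (prev): list=[7, 30, 2, 3, 8] cursor@7
After 6 (insert_after(45)): list=[7, 45, 30, 2, 3, 8] cursor@7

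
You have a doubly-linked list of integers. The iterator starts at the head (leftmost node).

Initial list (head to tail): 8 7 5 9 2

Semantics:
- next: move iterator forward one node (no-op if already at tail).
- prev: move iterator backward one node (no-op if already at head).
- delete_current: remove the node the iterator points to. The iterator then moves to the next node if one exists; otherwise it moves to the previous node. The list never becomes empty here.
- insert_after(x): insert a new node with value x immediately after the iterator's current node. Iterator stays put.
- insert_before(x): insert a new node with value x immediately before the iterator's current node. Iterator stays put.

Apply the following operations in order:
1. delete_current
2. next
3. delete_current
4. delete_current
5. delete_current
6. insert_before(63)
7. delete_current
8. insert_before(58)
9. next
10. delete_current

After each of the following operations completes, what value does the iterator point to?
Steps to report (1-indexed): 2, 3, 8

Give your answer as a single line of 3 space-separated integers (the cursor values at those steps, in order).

After 1 (delete_current): list=[7, 5, 9, 2] cursor@7
After 2 (next): list=[7, 5, 9, 2] cursor@5
After 3 (delete_current): list=[7, 9, 2] cursor@9
After 4 (delete_current): list=[7, 2] cursor@2
After 5 (delete_current): list=[7] cursor@7
After 6 (insert_before(63)): list=[63, 7] cursor@7
After 7 (delete_current): list=[63] cursor@63
After 8 (insert_before(58)): list=[58, 63] cursor@63
After 9 (next): list=[58, 63] cursor@63
After 10 (delete_current): list=[58] cursor@58

Answer: 5 9 63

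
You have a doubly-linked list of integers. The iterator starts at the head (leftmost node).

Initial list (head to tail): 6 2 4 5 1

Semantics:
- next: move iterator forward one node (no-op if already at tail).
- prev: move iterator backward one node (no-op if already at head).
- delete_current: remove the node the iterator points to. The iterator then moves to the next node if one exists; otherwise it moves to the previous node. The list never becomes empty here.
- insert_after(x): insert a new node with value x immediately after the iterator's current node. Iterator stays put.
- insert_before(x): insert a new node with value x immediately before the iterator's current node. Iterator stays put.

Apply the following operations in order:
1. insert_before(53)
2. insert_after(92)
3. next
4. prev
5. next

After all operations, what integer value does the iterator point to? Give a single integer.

Answer: 92

Derivation:
After 1 (insert_before(53)): list=[53, 6, 2, 4, 5, 1] cursor@6
After 2 (insert_after(92)): list=[53, 6, 92, 2, 4, 5, 1] cursor@6
After 3 (next): list=[53, 6, 92, 2, 4, 5, 1] cursor@92
After 4 (prev): list=[53, 6, 92, 2, 4, 5, 1] cursor@6
After 5 (next): list=[53, 6, 92, 2, 4, 5, 1] cursor@92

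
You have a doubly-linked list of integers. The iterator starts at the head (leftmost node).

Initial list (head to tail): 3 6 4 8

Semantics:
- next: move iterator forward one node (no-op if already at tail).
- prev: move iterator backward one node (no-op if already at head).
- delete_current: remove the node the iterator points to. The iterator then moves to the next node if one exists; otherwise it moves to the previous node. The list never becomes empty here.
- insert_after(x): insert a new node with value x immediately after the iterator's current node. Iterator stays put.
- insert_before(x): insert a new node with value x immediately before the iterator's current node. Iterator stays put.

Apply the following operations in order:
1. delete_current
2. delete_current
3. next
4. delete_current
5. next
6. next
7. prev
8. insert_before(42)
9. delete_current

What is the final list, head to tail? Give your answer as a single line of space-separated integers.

Answer: 42

Derivation:
After 1 (delete_current): list=[6, 4, 8] cursor@6
After 2 (delete_current): list=[4, 8] cursor@4
After 3 (next): list=[4, 8] cursor@8
After 4 (delete_current): list=[4] cursor@4
After 5 (next): list=[4] cursor@4
After 6 (next): list=[4] cursor@4
After 7 (prev): list=[4] cursor@4
After 8 (insert_before(42)): list=[42, 4] cursor@4
After 9 (delete_current): list=[42] cursor@42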